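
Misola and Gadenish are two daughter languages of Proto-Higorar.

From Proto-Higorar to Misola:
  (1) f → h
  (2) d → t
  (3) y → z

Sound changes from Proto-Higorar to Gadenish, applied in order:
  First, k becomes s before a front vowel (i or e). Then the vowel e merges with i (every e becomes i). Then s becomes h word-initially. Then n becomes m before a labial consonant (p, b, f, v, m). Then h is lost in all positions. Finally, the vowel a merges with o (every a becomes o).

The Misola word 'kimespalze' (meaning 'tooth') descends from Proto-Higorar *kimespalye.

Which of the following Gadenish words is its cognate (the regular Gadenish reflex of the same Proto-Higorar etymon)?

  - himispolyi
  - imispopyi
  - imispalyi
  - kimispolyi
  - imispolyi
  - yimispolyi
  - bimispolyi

imispolyi

Gadenish: *kimespalye
  kimespalye → simespalye   [palatalisation]
  simespalye → simispalyi   [vowel merger]
  simispalyi → himispalyi   [debuccalisation]
  himispalyi (rule 4 does not apply)
  himispalyi → imispalyi   [h-loss]
  imispalyi → imispolyi   [vowel merger]
  giving Gadenish imispolyi.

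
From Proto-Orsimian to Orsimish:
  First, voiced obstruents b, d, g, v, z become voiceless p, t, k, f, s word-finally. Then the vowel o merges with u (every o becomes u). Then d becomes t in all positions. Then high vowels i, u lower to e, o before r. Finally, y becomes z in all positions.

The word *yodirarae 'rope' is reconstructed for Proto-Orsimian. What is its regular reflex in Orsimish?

Orsimish: *yodirarae
  yodirarae (rule 1 does not apply)
  yodirarae → yudirarae   [vowel merger]
  yudirarae → yutirarae   [unconditioned shift]
  yutirarae → yuterarae   [pre-rhotic lowering]
  yuterarae → zuterarae   [unconditioned shift]
  giving Orsimish zuterarae.

zuterarae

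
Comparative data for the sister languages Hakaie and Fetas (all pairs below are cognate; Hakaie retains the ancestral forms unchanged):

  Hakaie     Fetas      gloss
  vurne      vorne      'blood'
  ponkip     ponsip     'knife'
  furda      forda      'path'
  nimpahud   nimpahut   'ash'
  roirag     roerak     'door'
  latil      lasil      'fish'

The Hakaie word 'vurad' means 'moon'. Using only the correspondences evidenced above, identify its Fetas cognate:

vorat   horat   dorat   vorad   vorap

vurne ~ vorne, furda ~ forda — Hakaie u corresponds to Fetas o after a consonant, before r.
nimpahud ~ nimpahut — Hakaie d corresponds to Fetas t word-finally.
Applying these to Hakaie 'vurad':
  vurad → vorad   (u→o after a consonant, before r)
  vorad → vorat   (d→t word-finally)
So the Fetas cognate is 'vorat'.

vorat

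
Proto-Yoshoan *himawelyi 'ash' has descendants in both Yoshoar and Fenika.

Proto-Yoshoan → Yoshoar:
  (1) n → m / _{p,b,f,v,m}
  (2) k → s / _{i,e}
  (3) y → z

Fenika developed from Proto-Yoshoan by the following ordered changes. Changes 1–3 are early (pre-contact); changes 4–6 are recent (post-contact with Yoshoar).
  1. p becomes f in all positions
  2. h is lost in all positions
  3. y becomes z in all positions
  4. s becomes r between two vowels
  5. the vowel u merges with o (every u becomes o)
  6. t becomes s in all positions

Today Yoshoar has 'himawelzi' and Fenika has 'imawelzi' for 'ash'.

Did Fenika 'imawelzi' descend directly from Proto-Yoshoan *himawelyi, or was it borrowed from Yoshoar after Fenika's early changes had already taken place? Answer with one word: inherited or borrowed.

If inherited, *himawelyi would pass through all of Fenika's changes:
Fenika: start from *himawelyi.
  rule 1: no change — himawelyi
  rule 2 (h-loss): himawelyi → imawelyi
  rule 3 (unconditioned shift): imawelyi → imawelzi
  rule 4: no change — imawelzi
  rule 5: no change — imawelzi
  rule 6: no change — imawelzi
  ⇒ Fenika imawelzi
If borrowed from Yoshoar 'himawelzi' after the early changes, it would undergo only the recent ones:
  rule 4 (rhotacism): no change (himawelzi)
  rule 5 (vowel merger): no change (himawelzi)
  rule 6 (unconditioned shift): no change (himawelzi)
  ⇒ as a loan: himawelzi
Fenika 'imawelzi' matches the inherited outcome exactly, so it is an inherited cognate, not a loan.

inherited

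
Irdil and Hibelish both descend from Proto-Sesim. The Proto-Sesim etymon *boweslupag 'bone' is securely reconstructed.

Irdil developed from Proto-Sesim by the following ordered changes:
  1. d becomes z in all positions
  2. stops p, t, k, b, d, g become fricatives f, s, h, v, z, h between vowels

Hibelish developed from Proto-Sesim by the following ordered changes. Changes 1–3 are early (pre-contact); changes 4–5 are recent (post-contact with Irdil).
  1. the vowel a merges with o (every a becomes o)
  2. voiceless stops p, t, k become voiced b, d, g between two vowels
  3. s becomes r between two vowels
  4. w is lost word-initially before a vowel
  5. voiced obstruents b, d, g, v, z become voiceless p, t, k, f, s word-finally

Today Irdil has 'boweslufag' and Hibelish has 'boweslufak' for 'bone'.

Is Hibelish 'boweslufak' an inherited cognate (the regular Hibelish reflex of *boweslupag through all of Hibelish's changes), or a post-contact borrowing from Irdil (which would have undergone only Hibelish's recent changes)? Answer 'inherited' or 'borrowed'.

If inherited, *boweslupag would pass through all of Hibelish's changes:
Hibelish: *boweslupag > boweslupog > boweslubog > boweslubok  (by vowel merger, intervocalic voicing, final devoicing)
If borrowed from Irdil 'boweslufag' after the early changes, it would undergo only the recent ones:
  rule 4 (glide loss): no change (boweslufag)
  rule 5 (final devoicing): boweslufag → boweslufak
  ⇒ as a loan: boweslufak
Hibelish 'boweslufak' matches the loan outcome 'boweslufak', not the inherited 'boweslubok' — it skipped the early Hibelish changes, so it was borrowed from Irdil.

borrowed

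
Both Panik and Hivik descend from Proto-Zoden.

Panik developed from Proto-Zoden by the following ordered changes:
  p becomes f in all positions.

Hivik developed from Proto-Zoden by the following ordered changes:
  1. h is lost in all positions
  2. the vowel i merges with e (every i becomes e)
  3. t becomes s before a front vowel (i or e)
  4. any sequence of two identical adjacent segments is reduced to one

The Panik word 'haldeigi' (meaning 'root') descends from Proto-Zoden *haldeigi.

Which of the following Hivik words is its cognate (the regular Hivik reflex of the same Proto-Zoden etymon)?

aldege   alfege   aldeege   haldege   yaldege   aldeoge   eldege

Hivik: start from *haldeigi.
  rule 1 (h-loss): haldeigi → aldeigi
  rule 2 (vowel merger): aldeigi → aldeege
  rule 3: no change — aldeege
  rule 4 (degemination): aldeege → aldege
  ⇒ Hivik aldege
Among the options, 'aldege' alone shows every Hivik change applied in order.

aldege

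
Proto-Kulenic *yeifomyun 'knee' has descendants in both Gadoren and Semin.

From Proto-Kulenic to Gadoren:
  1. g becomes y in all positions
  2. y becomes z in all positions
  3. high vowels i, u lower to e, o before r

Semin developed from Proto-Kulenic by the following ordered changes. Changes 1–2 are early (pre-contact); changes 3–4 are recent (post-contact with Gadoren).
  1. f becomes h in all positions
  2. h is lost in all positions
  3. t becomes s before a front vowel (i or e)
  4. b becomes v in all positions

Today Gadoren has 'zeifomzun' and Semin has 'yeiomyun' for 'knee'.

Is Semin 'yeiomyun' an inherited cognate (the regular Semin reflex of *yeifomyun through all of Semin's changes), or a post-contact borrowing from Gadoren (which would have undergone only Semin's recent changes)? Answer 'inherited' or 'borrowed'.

If inherited, *yeifomyun would pass through all of Semin's changes:
Semin: *yeifomyun
  yeifomyun → yeihomyun   [unconditioned shift]
  yeihomyun → yeiomyun   [h-loss]
  yeiomyun (rule 3 does not apply)
  yeiomyun (rule 4 does not apply)
  giving Semin yeiomyun.
If borrowed from Gadoren 'zeifomzun' after the early changes, it would undergo only the recent ones:
  rule 3 (palatalisation): no change (zeifomzun)
  rule 4 (unconditioned shift): no change (zeifomzun)
  ⇒ as a loan: zeifomzun
Semin 'yeiomyun' matches the inherited outcome exactly, so it is an inherited cognate, not a loan.

inherited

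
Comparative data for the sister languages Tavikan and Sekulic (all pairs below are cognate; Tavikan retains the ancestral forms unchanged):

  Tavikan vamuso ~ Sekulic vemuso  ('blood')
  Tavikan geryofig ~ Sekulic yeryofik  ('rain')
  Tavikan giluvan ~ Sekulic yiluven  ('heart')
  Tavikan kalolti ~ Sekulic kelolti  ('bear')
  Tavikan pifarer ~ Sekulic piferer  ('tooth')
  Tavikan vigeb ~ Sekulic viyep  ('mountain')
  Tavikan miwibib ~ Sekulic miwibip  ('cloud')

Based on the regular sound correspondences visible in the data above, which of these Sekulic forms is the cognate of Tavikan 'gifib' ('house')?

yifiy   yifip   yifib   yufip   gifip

yifip

giluvan ~ yiluven — Tavikan g corresponds to Sekulic y word-initially before a front vowel.
vigeb ~ viyep, miwibib ~ miwibip — Tavikan b corresponds to Sekulic p word-finally.
Applying these to Tavikan 'gifib':
  gifib → yifib   (g→y word-initially before a front vowel)
  yifib → yifip   (b→p word-finally)
So the Sekulic cognate is 'yifip'.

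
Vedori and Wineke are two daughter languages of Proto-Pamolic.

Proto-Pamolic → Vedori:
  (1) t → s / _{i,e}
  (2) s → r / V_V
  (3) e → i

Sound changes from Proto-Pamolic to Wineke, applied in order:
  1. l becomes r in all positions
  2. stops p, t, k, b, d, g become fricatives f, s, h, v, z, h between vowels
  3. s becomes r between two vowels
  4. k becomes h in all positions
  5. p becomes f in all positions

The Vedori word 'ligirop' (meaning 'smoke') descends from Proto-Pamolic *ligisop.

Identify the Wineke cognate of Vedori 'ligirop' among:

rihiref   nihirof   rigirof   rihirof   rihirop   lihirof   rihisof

Wineke: start from *ligisop.
  rule 1 (unconditioned shift): ligisop → rigisop
  rule 2 (intervocalic lenition): rigisop → rihisop
  rule 3 (rhotacism): rihisop → rihirop
  rule 4: no change — rihirop
  rule 5 (unconditioned shift): rihirop → rihirof
  ⇒ Wineke rihirof
Only 'rihirof' matches the regular Wineke development of *ligisop.

rihirof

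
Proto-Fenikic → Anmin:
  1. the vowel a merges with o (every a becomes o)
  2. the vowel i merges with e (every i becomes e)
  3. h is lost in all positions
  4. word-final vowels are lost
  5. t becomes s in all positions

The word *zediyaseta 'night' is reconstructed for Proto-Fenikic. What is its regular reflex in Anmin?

Anmin: *zediyaseta > zediyoseto > zedeyoseto > zedeyoset > zedeyoses  (by vowel merger, vowel merger, apocope, unconditioned shift)

zedeyoses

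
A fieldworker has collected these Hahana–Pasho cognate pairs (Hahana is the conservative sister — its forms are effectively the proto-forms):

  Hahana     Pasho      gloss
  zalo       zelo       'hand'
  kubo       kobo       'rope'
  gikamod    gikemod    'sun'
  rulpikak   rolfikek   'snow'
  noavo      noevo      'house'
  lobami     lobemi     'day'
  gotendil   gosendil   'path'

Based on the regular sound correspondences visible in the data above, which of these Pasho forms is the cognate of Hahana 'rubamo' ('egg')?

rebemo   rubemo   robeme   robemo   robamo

kubo ~ kobo — Hahana u corresponds to Pasho o after a consonant, before a labial obstruent.
gikamod ~ gikemod, lobami ~ lobemi — Hahana a corresponds to Pasho e after a consonant, before a nasal.
Applying these to Hahana 'rubamo':
  rubamo → robamo   (u→o after a consonant, before a labial obstruent)
  robamo → robemo   (a→e after a consonant, before a nasal)
So the Pasho cognate is 'robemo'.

robemo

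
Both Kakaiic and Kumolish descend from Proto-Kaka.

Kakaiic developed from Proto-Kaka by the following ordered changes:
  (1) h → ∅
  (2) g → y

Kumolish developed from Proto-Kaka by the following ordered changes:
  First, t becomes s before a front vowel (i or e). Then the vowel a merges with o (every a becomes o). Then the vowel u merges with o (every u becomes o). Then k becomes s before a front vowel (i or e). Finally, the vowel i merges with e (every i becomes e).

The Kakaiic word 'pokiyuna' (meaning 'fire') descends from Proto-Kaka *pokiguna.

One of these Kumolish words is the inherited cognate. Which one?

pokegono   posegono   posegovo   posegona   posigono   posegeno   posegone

Kumolish: *pokiguna
  pokiguna (rule 1 does not apply)
  pokiguna → pokiguno   [vowel merger]
  pokiguno → pokigono   [vowel merger]
  pokigono → posigono   [palatalisation]
  posigono → posegono   [vowel merger]
  giving Kumolish posegono.

posegono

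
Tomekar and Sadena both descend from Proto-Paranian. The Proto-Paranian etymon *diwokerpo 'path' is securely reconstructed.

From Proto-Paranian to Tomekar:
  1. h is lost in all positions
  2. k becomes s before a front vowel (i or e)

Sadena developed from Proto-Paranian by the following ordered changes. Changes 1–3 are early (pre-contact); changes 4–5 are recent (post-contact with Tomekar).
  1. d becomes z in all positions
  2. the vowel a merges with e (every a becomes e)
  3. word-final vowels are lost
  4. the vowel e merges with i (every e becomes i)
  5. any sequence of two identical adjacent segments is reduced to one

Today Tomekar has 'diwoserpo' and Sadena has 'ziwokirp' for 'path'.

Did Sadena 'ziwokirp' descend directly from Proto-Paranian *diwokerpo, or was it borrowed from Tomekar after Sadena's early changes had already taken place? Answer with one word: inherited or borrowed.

inherited

If inherited, *diwokerpo would pass through all of Sadena's changes:
Sadena: *diwokerpo
  diwokerpo → ziwokerpo   [unconditioned shift]
  ziwokerpo (rule 2 does not apply)
  ziwokerpo → ziwokerp   [apocope]
  ziwokerp → ziwokirp   [vowel merger]
  ziwokirp (rule 5 does not apply)
  giving Sadena ziwokirp.
If borrowed from Tomekar 'diwoserpo' after the early changes, it would undergo only the recent ones:
  rule 4 (vowel merger): diwoserpo → diwosirpo
  rule 5 (degemination): no change (diwosirpo)
  ⇒ as a loan: diwosirpo
Sadena 'ziwokirp' matches the inherited outcome exactly, so it is an inherited cognate, not a loan.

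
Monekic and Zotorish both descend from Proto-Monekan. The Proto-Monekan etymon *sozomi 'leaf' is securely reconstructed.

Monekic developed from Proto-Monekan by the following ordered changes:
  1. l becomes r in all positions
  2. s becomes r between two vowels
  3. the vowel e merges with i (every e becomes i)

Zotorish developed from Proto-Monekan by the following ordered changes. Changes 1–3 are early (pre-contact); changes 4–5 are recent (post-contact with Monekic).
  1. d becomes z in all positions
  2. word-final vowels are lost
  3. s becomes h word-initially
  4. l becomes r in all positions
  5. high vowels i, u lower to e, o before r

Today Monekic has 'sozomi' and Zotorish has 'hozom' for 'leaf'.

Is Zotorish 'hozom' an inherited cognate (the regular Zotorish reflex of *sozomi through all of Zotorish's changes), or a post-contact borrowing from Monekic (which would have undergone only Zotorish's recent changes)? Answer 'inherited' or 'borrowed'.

inherited

If inherited, *sozomi would pass through all of Zotorish's changes:
Zotorish: *sozomi > sozom > hozom  (by apocope, debuccalisation)
If borrowed from Monekic 'sozomi' after the early changes, it would undergo only the recent ones:
  rule 4 (unconditioned shift): no change (sozomi)
  rule 5 (pre-rhotic lowering): no change (sozomi)
  ⇒ as a loan: sozomi
Zotorish 'hozom' matches the inherited outcome exactly, so it is an inherited cognate, not a loan.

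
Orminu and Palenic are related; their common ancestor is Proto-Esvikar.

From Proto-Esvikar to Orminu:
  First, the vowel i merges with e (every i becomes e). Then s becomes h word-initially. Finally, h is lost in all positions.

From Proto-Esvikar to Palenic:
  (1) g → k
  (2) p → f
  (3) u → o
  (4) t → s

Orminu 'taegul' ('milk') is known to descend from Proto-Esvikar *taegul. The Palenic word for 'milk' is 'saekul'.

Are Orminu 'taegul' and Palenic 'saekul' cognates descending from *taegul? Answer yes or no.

no

Derive the expected Palenic reflex of *taegul:
Palenic: *taegul > taekul > taekol > saekol  (by unconditioned shift, vowel merger, unconditioned shift)
The regular Palenic reflex would be 'saekol', but the attested form is 'saekul'. The correspondence is irregular, so they are not cognates (the Palenic form has a different source).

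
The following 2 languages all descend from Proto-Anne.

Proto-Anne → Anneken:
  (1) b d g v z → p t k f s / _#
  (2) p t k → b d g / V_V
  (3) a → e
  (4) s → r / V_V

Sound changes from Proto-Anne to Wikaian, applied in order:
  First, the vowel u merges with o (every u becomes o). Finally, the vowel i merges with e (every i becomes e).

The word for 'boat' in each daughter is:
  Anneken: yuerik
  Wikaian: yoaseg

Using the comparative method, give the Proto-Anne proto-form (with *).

Position 4: Anneken has r, Wikaian has s. Wikaian preserves s here (none of its changes turn any other segment into s), so the proto-segment is *s.
Position 3: Anneken has e, Wikaian has a. Wikaian preserves a here (none of its changes turn any other segment into a), so the proto-segment is *a.
This points to *yuasig. Verify forward in each daughter:
Anneken: start from *yuasig.
  rule 1 (final devoicing): yuasig → yuasik
  rule 2: no change — yuasik
  rule 3 (vowel merger): yuasik → yuesik
  rule 4 (rhotacism): yuesik → yuerik
  ⇒ Anneken yuerik
Wikaian: start from *yuasig.
  rule 1 (vowel merger): yuasig → yoasig
  rule 2 (vowel merger): yoasig → yoaseg
  ⇒ Wikaian yoaseg
*yuasig is the unique common source.

*yuasig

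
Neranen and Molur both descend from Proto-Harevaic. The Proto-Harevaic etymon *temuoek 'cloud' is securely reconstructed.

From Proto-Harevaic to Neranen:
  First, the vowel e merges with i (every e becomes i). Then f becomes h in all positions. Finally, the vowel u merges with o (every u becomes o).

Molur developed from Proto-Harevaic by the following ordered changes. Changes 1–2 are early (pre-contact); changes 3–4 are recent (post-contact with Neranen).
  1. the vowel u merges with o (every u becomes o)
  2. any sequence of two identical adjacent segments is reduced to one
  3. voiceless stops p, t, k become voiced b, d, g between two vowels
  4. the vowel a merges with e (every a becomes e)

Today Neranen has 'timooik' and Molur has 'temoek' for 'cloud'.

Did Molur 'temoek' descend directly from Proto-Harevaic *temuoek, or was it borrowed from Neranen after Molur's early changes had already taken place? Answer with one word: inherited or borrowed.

inherited

If inherited, *temuoek would pass through all of Molur's changes:
Molur: start from *temuoek.
  rule 1 (vowel merger): temuoek → temooek
  rule 2 (degemination): temooek → temoek
  rule 3: no change — temoek
  rule 4: no change — temoek
  ⇒ Molur temoek
If borrowed from Neranen 'timooik' after the early changes, it would undergo only the recent ones:
  rule 3 (intervocalic voicing): no change (timooik)
  rule 4 (vowel merger): no change (timooik)
  ⇒ as a loan: timooik
Molur 'temoek' matches the inherited outcome exactly, so it is an inherited cognate, not a loan.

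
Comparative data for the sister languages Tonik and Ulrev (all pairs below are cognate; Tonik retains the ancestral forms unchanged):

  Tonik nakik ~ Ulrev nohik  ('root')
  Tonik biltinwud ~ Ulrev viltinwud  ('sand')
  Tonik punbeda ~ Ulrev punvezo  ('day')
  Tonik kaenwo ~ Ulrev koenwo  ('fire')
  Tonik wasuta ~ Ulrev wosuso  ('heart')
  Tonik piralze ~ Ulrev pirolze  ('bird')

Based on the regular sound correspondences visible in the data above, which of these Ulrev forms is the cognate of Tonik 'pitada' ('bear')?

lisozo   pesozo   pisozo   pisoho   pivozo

wasuta ~ wosuso — Tonik t corresponds to Ulrev s between vowels (before a back vowel).
nakik ~ nohik, wasuta ~ wosuso — Tonik a corresponds to Ulrev o after a consonant, before a consonant other than r, m, n, p, b, f, v.
punbeda ~ punvezo — Tonik d corresponds to Ulrev z between vowels (before a back vowel).
punbeda ~ punvezo, wasuta ~ wosuso — Tonik a corresponds to Ulrev o word-finally.
Applying these to Tonik 'pitada':
  pitada → pisada   (t→s between vowels (before a back vowel))
  pisada → pisoda   (a→o after a consonant, before a consonant other than r, m, n, p, b, f, v)
  pisoda → pisoza   (d→z between vowels (before a back vowel))
  pisoza → pisozo   (a→o word-finally)
So the Ulrev cognate is 'pisozo'.

pisozo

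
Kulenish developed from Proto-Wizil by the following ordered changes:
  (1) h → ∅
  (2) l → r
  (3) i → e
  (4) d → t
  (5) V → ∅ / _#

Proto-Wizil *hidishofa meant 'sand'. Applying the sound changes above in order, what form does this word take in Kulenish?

etesof

Kulenish: *hidishofa
  hidishofa → idisofa   [h-loss]
  idisofa (rule 2 does not apply)
  idisofa → edesofa   [vowel merger]
  edesofa → etesofa   [unconditioned shift]
  etesofa → etesof   [apocope]
  giving Kulenish etesof.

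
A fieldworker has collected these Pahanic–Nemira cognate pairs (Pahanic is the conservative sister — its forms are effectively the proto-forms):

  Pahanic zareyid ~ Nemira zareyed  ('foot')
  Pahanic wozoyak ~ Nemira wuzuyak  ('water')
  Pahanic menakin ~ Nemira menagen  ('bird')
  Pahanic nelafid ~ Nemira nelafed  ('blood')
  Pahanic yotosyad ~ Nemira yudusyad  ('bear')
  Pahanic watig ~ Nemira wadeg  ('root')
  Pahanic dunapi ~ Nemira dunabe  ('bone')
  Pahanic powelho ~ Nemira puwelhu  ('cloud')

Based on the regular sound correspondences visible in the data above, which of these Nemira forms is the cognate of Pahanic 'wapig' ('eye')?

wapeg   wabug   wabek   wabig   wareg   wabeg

wabeg

dunapi ~ dunabe — Pahanic p corresponds to Nemira b between vowels (before a front vowel).
zareyid ~ zareyed, nelafid ~ nelafed — Pahanic i corresponds to Nemira e after a consonant, before a consonant other than r, m, n, p, b, f, v.
Applying these to Pahanic 'wapig':
  wapig → wabig   (p→b between vowels (before a front vowel))
  wabig → wabeg   (i→e after a consonant, before a consonant other than r, m, n, p, b, f, v)
So the Nemira cognate is 'wabeg'.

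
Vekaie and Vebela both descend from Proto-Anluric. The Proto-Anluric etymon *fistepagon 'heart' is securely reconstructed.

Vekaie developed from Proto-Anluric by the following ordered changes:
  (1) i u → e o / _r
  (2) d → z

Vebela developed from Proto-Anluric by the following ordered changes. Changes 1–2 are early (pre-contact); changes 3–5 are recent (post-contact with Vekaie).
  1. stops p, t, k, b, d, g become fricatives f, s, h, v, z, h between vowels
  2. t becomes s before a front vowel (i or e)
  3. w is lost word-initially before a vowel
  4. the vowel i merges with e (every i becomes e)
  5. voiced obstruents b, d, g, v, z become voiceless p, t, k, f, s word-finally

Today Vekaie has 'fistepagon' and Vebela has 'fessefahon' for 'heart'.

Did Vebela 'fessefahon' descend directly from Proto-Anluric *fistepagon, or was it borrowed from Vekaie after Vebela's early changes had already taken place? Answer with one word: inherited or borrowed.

If inherited, *fistepagon would pass through all of Vebela's changes:
Vebela: *fistepagon
  fistepagon → fistefahon   [intervocalic lenition]
  fistefahon → fissefahon   [palatalisation]
  fissefahon (rule 3 does not apply)
  fissefahon → fessefahon   [vowel merger]
  fessefahon (rule 5 does not apply)
  giving Vebela fessefahon.
If borrowed from Vekaie 'fistepagon' after the early changes, it would undergo only the recent ones:
  rule 3 (glide loss): no change (fistepagon)
  rule 4 (vowel merger): fistepagon → festepagon
  rule 5 (final devoicing): no change (festepagon)
  ⇒ as a loan: festepagon
Vebela 'fessefahon' matches the inherited outcome exactly, so it is an inherited cognate, not a loan.

inherited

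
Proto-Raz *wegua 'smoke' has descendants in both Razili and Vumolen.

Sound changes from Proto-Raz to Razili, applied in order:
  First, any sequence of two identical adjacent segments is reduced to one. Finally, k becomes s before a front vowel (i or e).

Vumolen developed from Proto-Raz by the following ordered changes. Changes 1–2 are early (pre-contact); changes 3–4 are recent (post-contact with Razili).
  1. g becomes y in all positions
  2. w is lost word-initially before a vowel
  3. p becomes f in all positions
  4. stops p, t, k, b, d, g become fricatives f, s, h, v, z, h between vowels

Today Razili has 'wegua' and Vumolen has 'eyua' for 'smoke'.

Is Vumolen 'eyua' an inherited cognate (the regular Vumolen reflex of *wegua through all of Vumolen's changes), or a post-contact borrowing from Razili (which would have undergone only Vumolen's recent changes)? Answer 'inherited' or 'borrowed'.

inherited

If inherited, *wegua would pass through all of Vumolen's changes:
Vumolen: *wegua
  wegua → weyua   [unconditioned shift]
  weyua → eyua   [glide loss]
  eyua (rule 3 does not apply)
  eyua (rule 4 does not apply)
  giving Vumolen eyua.
If borrowed from Razili 'wegua' after the early changes, it would undergo only the recent ones:
  rule 3 (unconditioned shift): no change (wegua)
  rule 4 (intervocalic lenition): wegua → wehua
  ⇒ as a loan: wehua
Vumolen 'eyua' matches the inherited outcome exactly, so it is an inherited cognate, not a loan.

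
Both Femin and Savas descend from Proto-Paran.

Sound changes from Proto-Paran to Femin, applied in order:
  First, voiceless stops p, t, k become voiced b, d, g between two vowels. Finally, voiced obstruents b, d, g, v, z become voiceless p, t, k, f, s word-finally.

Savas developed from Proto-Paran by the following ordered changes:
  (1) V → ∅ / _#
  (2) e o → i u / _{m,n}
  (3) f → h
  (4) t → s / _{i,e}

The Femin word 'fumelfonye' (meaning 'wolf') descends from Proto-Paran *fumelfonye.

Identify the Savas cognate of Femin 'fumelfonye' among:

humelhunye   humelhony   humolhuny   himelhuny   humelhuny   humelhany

humelhuny

Savas: start from *fumelfonye.
  rule 1 (apocope): fumelfonye → fumelfony
  rule 2 (pre-nasal raising): fumelfony → fumelfuny
  rule 3 (unconditioned shift): fumelfuny → humelhuny
  rule 4: no change — humelhuny
  ⇒ Savas humelhuny
The other candidates each miss or misapply at least one Savas change.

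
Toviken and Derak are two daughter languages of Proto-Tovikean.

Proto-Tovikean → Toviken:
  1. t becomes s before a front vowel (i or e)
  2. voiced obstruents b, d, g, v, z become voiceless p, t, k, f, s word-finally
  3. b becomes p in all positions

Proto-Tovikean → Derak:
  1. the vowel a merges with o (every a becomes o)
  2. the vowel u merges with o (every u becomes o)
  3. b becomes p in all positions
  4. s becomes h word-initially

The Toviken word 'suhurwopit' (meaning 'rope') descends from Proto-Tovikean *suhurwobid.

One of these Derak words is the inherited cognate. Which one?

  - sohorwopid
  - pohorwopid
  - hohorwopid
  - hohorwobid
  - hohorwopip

hohorwopid

Derak: *suhurwobid
  suhurwobid (rule 1 does not apply)
  suhurwobid → sohorwobid   [vowel merger]
  sohorwobid → sohorwopid   [unconditioned shift]
  sohorwopid → hohorwopid   [debuccalisation]
  giving Derak hohorwopid.
Only 'hohorwopid' matches the regular Derak development of *suhurwobid.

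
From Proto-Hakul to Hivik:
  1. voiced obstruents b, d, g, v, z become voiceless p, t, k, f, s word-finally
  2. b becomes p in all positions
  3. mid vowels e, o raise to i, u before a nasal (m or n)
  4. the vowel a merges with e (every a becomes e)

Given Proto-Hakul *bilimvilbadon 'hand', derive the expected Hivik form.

Hivik: start from *bilimvilbadon.
  rule 1: no change — bilimvilbadon
  rule 2 (unconditioned shift): bilimvilbadon → pilimvilpadon
  rule 3 (pre-nasal raising): pilimvilpadon → pilimvilpadun
  rule 4 (vowel merger): pilimvilpadun → pilimvilpedun
  ⇒ Hivik pilimvilpedun

pilimvilpedun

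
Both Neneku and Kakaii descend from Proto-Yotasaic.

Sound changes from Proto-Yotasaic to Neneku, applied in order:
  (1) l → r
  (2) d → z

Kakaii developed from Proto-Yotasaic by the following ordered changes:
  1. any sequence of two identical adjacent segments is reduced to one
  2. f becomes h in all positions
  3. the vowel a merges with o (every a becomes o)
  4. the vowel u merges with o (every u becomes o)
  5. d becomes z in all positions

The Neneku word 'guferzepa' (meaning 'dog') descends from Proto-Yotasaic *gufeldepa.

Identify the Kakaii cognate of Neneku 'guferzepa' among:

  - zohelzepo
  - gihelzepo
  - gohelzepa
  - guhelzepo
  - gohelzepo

gohelzepo

Kakaii: *gufeldepa
  gufeldepa (rule 1 does not apply)
  gufeldepa → guheldepa   [unconditioned shift]
  guheldepa → guheldepo   [vowel merger]
  guheldepo → goheldepo   [vowel merger]
  goheldepo → gohelzepo   [unconditioned shift]
  giving Kakaii gohelzepo.
Among the options, 'gohelzepo' alone shows every Kakaii change applied in order.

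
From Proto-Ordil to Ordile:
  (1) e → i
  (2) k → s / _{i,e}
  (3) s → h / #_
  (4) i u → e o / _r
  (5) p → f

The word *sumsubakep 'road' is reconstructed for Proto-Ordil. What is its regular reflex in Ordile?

Ordile: *sumsubakep
  sumsubakep → sumsubakip   [vowel merger]
  sumsubakip → sumsubasip   [palatalisation]
  sumsubasip → humsubasip   [debuccalisation]
  humsubasip (rule 4 does not apply)
  humsubasip → humsubasif   [unconditioned shift]
  giving Ordile humsubasif.

humsubasif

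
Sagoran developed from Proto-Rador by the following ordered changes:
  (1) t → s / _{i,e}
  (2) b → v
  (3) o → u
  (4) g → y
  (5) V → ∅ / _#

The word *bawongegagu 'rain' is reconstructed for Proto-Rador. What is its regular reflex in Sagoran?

Sagoran: start from *bawongegagu.
  rule 1: no change — bawongegagu
  rule 2 (unconditioned shift): bawongegagu → vawongegagu
  rule 3 (vowel merger): vawongegagu → vawungegagu
  rule 4 (unconditioned shift): vawungegagu → vawunyeyayu
  rule 5 (apocope): vawunyeyayu → vawunyeyay
  ⇒ Sagoran vawunyeyay

vawunyeyay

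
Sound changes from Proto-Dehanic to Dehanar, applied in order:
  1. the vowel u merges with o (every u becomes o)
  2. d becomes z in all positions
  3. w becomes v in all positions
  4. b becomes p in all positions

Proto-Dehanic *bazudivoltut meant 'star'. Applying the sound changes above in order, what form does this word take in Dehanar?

Dehanar: start from *bazudivoltut.
  rule 1 (vowel merger): bazudivoltut → bazodivoltot
  rule 2 (unconditioned shift): bazodivoltot → bazozivoltot
  rule 3: no change — bazozivoltot
  rule 4 (unconditioned shift): bazozivoltot → pazozivoltot
  ⇒ Dehanar pazozivoltot

pazozivoltot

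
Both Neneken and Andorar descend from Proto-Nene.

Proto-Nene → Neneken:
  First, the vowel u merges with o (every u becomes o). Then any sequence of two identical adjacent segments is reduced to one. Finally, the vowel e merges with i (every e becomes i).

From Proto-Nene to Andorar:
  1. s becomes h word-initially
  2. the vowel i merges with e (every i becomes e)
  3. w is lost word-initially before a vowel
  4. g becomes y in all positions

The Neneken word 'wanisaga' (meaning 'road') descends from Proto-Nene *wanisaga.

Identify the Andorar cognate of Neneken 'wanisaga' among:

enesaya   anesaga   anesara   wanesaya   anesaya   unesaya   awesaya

Andorar: *wanisaga
  wanisaga (rule 1 does not apply)
  wanisaga → wanesaga   [vowel merger]
  wanesaga → anesaga   [glide loss]
  anesaga → anesaya   [unconditioned shift]
  giving Andorar anesaya.
Among the options, 'anesaya' alone shows every Andorar change applied in order.

anesaya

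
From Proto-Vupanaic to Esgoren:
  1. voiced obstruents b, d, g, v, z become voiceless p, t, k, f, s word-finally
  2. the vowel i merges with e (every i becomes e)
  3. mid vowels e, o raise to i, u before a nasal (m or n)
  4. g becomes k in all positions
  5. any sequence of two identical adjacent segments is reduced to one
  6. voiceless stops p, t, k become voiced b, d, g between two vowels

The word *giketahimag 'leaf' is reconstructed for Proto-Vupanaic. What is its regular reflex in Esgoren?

kegedahimak

Esgoren: start from *giketahimag.
  rule 1 (final devoicing): giketahimag → giketahimak
  rule 2 (vowel merger): giketahimak → geketahemak
  rule 3 (pre-nasal raising): geketahemak → geketahimak
  rule 4 (unconditioned shift): geketahimak → keketahimak
  rule 5: no change — keketahimak
  rule 6 (intervocalic voicing): keketahimak → kegedahimak
  ⇒ Esgoren kegedahimak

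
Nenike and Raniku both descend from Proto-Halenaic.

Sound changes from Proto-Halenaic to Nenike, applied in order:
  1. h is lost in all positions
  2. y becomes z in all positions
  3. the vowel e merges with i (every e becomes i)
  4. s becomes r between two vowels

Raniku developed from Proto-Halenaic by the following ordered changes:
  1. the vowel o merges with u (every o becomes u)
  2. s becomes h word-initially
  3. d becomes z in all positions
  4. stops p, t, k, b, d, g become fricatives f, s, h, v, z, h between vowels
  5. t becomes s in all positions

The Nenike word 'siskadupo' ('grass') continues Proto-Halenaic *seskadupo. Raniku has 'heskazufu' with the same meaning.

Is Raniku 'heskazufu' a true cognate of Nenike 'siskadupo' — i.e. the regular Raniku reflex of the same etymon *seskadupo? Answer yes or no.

Derive the expected Raniku reflex of *seskadupo:
Raniku: *seskadupo > seskadupu > heskadupu > heskazupu > heskazufu  (by vowel merger, debuccalisation, unconditioned shift, intervocalic lenition)
Raniku 'heskazufu' matches the regular reflex exactly, so the pair is cognate.

yes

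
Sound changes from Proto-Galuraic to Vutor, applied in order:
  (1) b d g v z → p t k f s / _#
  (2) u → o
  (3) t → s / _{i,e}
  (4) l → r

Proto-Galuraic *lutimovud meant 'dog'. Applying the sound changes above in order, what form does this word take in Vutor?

Vutor: *lutimovud
  lutimovud → lutimovut   [final devoicing]
  lutimovut → lotimovot   [vowel merger]
  lotimovot → losimovot   [palatalisation]
  losimovot → rosimovot   [unconditioned shift]
  giving Vutor rosimovot.

rosimovot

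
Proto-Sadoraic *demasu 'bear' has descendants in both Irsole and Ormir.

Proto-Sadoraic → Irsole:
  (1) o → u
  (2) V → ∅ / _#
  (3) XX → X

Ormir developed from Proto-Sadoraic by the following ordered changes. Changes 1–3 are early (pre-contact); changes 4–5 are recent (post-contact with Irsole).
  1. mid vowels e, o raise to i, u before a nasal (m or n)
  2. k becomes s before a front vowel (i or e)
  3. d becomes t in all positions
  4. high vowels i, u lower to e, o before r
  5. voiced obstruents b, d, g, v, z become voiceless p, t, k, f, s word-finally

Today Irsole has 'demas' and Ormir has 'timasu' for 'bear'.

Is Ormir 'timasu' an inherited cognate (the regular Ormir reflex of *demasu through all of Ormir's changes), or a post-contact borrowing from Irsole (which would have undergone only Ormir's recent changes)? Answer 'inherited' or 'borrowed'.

If inherited, *demasu would pass through all of Ormir's changes:
Ormir: *demasu
  demasu → dimasu   [pre-nasal raising]
  dimasu (rule 2 does not apply)
  dimasu → timasu   [unconditioned shift]
  timasu (rule 4 does not apply)
  timasu (rule 5 does not apply)
  giving Ormir timasu.
If borrowed from Irsole 'demas' after the early changes, it would undergo only the recent ones:
  rule 4 (pre-rhotic lowering): no change (demas)
  rule 5 (final devoicing): no change (demas)
  ⇒ as a loan: demas
Ormir 'timasu' matches the inherited outcome exactly, so it is an inherited cognate, not a loan.

inherited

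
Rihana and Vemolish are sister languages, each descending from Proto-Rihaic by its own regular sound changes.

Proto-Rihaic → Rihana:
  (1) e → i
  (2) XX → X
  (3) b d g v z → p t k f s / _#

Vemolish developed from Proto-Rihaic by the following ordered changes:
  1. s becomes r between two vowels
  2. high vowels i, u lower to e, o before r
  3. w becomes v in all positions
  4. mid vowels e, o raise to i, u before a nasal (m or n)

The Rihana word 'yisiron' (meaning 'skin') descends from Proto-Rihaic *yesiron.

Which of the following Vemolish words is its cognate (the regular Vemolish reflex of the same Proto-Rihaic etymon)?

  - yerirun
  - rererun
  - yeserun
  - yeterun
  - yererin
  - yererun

Vemolish: *yesiron > yeriron > yereron > yererun  (by rhotacism, pre-rhotic lowering, pre-nasal raising)
Among the options, 'yererun' alone shows every Vemolish change applied in order.

yererun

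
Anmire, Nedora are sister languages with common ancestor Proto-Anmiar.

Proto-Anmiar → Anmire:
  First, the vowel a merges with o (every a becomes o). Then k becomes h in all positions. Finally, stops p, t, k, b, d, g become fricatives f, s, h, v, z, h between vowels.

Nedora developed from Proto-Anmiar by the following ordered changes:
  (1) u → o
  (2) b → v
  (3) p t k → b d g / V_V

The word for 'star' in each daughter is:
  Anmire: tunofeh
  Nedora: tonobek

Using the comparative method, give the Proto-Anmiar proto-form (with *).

*tunopek

Position 2: Anmire has u, Nedora has o. Anmire preserves u here (none of its changes turn any other segment into u), so the proto-segment is *u.
Position 5: Anmire has f, Nedora has b. In Nedora, b can only continue *p, so the proto-segment is *p.
Position 7: Anmire has h, Nedora has k. Nedora preserves k here (none of its changes turn any other segment into k), so the proto-segment is *k.
Continuing position by position gives *tunopek; check it forward:
Anmire: *tunopek
  tunopek (rule 1 does not apply)
  tunopek → tunopeh   [unconditioned shift]
  tunopeh → tunofeh   [intervocalic lenition]
  giving Anmire tunofeh.
Nedora: *tunopek
  tunopek → tonopek   [vowel merger]
  tonopek (rule 2 does not apply)
  tonopek → tonobek   [intervocalic voicing]
  giving Nedora tonobek.
*tunopek is the unique common source.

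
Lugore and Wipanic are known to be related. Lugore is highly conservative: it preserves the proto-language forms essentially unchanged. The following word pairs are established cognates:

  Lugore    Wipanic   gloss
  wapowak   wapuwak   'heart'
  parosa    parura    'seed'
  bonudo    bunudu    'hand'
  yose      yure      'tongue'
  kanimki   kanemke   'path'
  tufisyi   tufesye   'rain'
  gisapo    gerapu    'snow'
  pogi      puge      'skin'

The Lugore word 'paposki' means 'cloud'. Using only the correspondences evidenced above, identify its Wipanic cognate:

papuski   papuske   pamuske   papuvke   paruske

wapowak ~ wapuwak, parosa ~ parura — Lugore o corresponds to Wipanic u after a consonant, before a consonant other than r, m, n, p, b, f, v.
kanimki ~ kanemke, tufisyi ~ tufesye — Lugore i corresponds to Wipanic e word-finally.
Applying these to Lugore 'paposki':
  paposki → papuski   (o→u after a consonant, before a consonant other than r, m, n, p, b, f, v)
  papuski → papuske   (i→e word-finally)
So the Wipanic cognate is 'papuske'.

papuske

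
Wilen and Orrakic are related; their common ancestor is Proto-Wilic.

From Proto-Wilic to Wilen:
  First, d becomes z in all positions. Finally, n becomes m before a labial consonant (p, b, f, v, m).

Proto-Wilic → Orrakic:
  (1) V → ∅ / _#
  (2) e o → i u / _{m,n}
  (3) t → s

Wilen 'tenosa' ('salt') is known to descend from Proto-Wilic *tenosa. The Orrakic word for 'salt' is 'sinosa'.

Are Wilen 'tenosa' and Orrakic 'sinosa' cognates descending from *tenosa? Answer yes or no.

no

Derive the expected Orrakic reflex of *tenosa:
Orrakic: start from *tenosa.
  rule 1 (apocope): tenosa → tenos
  rule 2 (pre-nasal raising): tenos → tinos
  rule 3 (unconditioned shift): tinos → sinos
  ⇒ Orrakic sinos
The regular Orrakic reflex would be 'sinos', but the attested form is 'sinosa'. The correspondence is irregular, so they are not cognates (the Orrakic form has a different source).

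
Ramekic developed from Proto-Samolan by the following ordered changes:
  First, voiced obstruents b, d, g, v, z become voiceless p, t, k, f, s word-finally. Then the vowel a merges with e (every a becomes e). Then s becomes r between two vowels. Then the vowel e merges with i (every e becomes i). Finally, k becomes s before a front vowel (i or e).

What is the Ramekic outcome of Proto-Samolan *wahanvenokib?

wihinvinosip

Ramekic: start from *wahanvenokib.
  rule 1 (final devoicing): wahanvenokib → wahanvenokip
  rule 2 (vowel merger): wahanvenokip → wehenvenokip
  rule 3: no change — wehenvenokip
  rule 4 (vowel merger): wehenvenokip → wihinvinokip
  rule 5 (palatalisation): wihinvinokip → wihinvinosip
  ⇒ Ramekic wihinvinosip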